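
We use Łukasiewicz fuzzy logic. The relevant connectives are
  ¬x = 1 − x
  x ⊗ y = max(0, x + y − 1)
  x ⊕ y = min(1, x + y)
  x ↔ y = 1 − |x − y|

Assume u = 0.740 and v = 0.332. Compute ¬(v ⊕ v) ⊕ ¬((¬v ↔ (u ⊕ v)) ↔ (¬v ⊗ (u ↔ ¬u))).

0.816

v ⊕ v = min(1, 0.332 + 0.332) = min(1, 0.664) = 0.664
¬(v ⊕ v) = 1 − 0.664 = 0.336
¬v = 1 − 0.332 = 0.668
u ⊕ v = min(1, 0.740 + 0.332) = min(1, 1.072) = 1.000
¬v ↔ (u ⊕ v) = 1 − |0.668 − 1.000| = 1 − 0.332 = 0.668
¬u = 1 − 0.740 = 0.260
u ↔ ¬u = 1 − |0.740 − 0.260| = 1 − 0.480 = 0.520
¬v ⊗ (u ↔ ¬u) = max(0, 0.668 + 0.520 − 1) = max(0, 0.188) = 0.188
(¬v ↔ (u ⊕ v)) ↔ (¬v ⊗ (u ↔ ¬u)) = 1 − |0.668 − 0.188| = 1 − 0.480 = 0.520
¬((¬v ↔ (u ⊕ v)) ↔ (¬v ⊗ (u ↔ ¬u))) = 1 − 0.520 = 0.480
¬(v ⊕ v) ⊕ ¬((¬v ↔ (u ⊕ v)) ↔ (¬v ⊗ (u ↔ ¬u))) = min(1, 0.336 + 0.480) = min(1, 0.816) = 0.816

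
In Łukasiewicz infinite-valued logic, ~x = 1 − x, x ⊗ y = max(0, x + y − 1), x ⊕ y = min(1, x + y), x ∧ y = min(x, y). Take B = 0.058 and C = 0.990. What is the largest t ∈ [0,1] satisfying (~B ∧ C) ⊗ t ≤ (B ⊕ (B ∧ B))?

0.174

~B = 1 − 0.058 = 0.942
~B ∧ C = min(0.942, 0.990) = 0.942
So the left factor is ~B ∧ C = 0.942.
B ∧ B = min(0.058, 0.058) = 0.058
B ⊕ (B ∧ B) = min(1, 0.058 + 0.058) = min(1, 0.116) = 0.116
So the right-hand bound is B ⊕ (B ∧ B) = 0.116.
The residuum of the Łukasiewicz t-norm gives the supremum: min(1, 1 − 0.942 + 0.116).
1 − 0.942 + 0.116 = 0.174, so t = min(1, 0.174) = 0.174.
Check: 0.942 ⊗ 0.174 = max(0, 0.116) = 0.116 ≤ 0.116.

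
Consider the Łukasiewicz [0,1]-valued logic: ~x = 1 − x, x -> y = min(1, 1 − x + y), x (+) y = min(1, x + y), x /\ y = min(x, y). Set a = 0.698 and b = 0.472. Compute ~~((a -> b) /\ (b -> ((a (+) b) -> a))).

0.774

a -> b = min(1, 1 − 0.698 + 0.472) = min(1, 0.774) = 0.774
a (+) b = min(1, 0.698 + 0.472) = min(1, 1.170) = 1.000
(a (+) b) -> a = min(1, 1 − 1.000 + 0.698) = min(1, 0.698) = 0.698
b -> ((a (+) b) -> a) = min(1, 1 − 0.472 + 0.698) = min(1, 1.226) = 1.000
(a -> b) /\ (b -> ((a (+) b) -> a)) = min(0.774, 1.000) = 0.774
~((a -> b) /\ (b -> ((a (+) b) -> a))) = 1 − 0.774 = 0.226
~~((a -> b) /\ (b -> ((a (+) b) -> a))) = 1 − 0.226 = 0.774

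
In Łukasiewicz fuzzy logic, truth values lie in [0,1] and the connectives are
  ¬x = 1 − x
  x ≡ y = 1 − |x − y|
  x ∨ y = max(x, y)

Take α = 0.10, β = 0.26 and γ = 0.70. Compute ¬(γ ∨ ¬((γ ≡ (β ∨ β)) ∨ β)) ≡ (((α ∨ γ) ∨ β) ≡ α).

0.90

β ∨ β = max(0.26, 0.26) = 0.26
γ ≡ (β ∨ β) = 1 − |0.70 − 0.26| = 1 − 0.44 = 0.56
(γ ≡ (β ∨ β)) ∨ β = max(0.56, 0.26) = 0.56
¬((γ ≡ (β ∨ β)) ∨ β) = 1 − 0.56 = 0.44
γ ∨ ¬((γ ≡ (β ∨ β)) ∨ β) = max(0.70, 0.44) = 0.70
¬(γ ∨ ¬((γ ≡ (β ∨ β)) ∨ β)) = 1 − 0.70 = 0.30
α ∨ γ = max(0.10, 0.70) = 0.70
(α ∨ γ) ∨ β = max(0.70, 0.26) = 0.70
((α ∨ γ) ∨ β) ≡ α = 1 − |0.70 − 0.10| = 1 − 0.60 = 0.40
¬(γ ∨ ¬((γ ≡ (β ∨ β)) ∨ β)) ≡ (((α ∨ γ) ∨ β) ≡ α) = 1 − |0.30 − 0.40| = 1 − 0.10 = 0.90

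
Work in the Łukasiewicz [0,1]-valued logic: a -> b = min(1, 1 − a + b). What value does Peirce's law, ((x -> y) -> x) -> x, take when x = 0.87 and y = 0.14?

0.87

x -> y = min(1, 1 − 0.87 + 0.14) = min(1, 0.27) = 0.27
(x -> y) -> x = min(1, 1 − 0.27 + 0.87) = min(1, 1.60) = 1.00
((x -> y) -> x) -> x = min(1, 1 − 1.00 + 0.87) = min(1, 0.87) = 0.87
(The value 0.87 < 1 shows this instance is not satisfied; not a Ł∞-tautology in general.)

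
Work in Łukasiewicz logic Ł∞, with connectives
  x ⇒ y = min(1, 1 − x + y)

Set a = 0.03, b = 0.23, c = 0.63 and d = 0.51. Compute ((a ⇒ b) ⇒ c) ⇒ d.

0.88

a ⇒ b = min(1, 1 − 0.03 + 0.23) = min(1, 1.20) = 1.00
(a ⇒ b) ⇒ c = min(1, 1 − 1.00 + 0.63) = min(1, 0.63) = 0.63
((a ⇒ b) ⇒ c) ⇒ d = min(1, 1 − 0.63 + 0.51) = min(1, 0.88) = 0.88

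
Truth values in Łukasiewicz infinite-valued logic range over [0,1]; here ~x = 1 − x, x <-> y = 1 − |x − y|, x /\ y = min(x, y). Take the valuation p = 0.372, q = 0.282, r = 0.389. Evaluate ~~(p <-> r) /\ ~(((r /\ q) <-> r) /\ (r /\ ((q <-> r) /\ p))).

0.628

p <-> r = 1 − |0.372 − 0.389| = 1 − 0.017 = 0.983
~(p <-> r) = 1 − 0.983 = 0.017
~~(p <-> r) = 1 − 0.017 = 0.983
r /\ q = min(0.389, 0.282) = 0.282
(r /\ q) <-> r = 1 − |0.282 − 0.389| = 1 − 0.107 = 0.893
q <-> r = 1 − |0.282 − 0.389| = 1 − 0.107 = 0.893
(q <-> r) /\ p = min(0.893, 0.372) = 0.372
r /\ ((q <-> r) /\ p) = min(0.389, 0.372) = 0.372
((r /\ q) <-> r) /\ (r /\ ((q <-> r) /\ p)) = min(0.893, 0.372) = 0.372
~(((r /\ q) <-> r) /\ (r /\ ((q <-> r) /\ p))) = 1 − 0.372 = 0.628
~~(p <-> r) /\ ~(((r /\ q) <-> r) /\ (r /\ ((q <-> r) /\ p))) = min(0.983, 0.628) = 0.628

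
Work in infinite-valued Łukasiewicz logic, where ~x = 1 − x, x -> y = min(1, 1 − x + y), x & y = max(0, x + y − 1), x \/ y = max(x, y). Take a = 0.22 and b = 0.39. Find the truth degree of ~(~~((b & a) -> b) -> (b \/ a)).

0.61

b & a = max(0, 0.39 + 0.22 − 1) = max(0, -0.39) = 0.00
(b & a) -> b = min(1, 1 − 0.00 + 0.39) = min(1, 1.39) = 1.00
~((b & a) -> b) = 1 − 1.00 = 0.00
~~((b & a) -> b) = 1 − 0.00 = 1.00
b \/ a = max(0.39, 0.22) = 0.39
~~((b & a) -> b) -> (b \/ a) = min(1, 1 − 1.00 + 0.39) = min(1, 0.39) = 0.39
~(~~((b & a) -> b) -> (b \/ a)) = 1 − 0.39 = 0.61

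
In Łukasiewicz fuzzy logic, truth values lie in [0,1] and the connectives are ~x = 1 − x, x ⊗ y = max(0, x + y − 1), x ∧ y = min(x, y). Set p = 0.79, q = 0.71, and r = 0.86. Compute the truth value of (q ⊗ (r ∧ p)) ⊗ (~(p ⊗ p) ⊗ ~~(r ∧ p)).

0.00

r ∧ p = min(0.86, 0.79) = 0.79
q ⊗ (r ∧ p) = max(0, 0.71 + 0.79 − 1) = max(0, 0.50) = 0.50
p ⊗ p = max(0, 0.79 + 0.79 − 1) = max(0, 0.58) = 0.58
~(p ⊗ p) = 1 − 0.58 = 0.42
~(r ∧ p) = 1 − 0.79 = 0.21
~~(r ∧ p) = 1 − 0.21 = 0.79
~(p ⊗ p) ⊗ ~~(r ∧ p) = max(0, 0.42 + 0.79 − 1) = max(0, 0.21) = 0.21
(q ⊗ (r ∧ p)) ⊗ (~(p ⊗ p) ⊗ ~~(r ∧ p)) = max(0, 0.50 + 0.21 − 1) = max(0, -0.29) = 0.00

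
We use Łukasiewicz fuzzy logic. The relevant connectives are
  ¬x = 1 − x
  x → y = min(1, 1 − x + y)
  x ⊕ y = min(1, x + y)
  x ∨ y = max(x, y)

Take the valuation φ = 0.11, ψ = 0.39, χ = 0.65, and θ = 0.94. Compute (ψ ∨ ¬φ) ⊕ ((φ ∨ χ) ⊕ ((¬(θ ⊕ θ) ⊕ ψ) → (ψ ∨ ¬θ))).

¬φ = 1 − 0.11 = 0.89
ψ ∨ ¬φ = max(0.39, 0.89) = 0.89
φ ∨ χ = max(0.11, 0.65) = 0.65
θ ⊕ θ = min(1, 0.94 + 0.94) = min(1, 1.88) = 1.00
¬(θ ⊕ θ) = 1 − 1.00 = 0.00
¬(θ ⊕ θ) ⊕ ψ = min(1, 0.00 + 0.39) = min(1, 0.39) = 0.39
¬θ = 1 − 0.94 = 0.06
ψ ∨ ¬θ = max(0.39, 0.06) = 0.39
(¬(θ ⊕ θ) ⊕ ψ) → (ψ ∨ ¬θ) = min(1, 1 − 0.39 + 0.39) = min(1, 1.00) = 1.00
(φ ∨ χ) ⊕ ((¬(θ ⊕ θ) ⊕ ψ) → (ψ ∨ ¬θ)) = min(1, 0.65 + 1.00) = min(1, 1.65) = 1.00
(ψ ∨ ¬φ) ⊕ ((φ ∨ χ) ⊕ ((¬(θ ⊕ θ) ⊕ ψ) → (ψ ∨ ¬θ))) = min(1, 0.89 + 1.00) = min(1, 1.89) = 1.00

1.00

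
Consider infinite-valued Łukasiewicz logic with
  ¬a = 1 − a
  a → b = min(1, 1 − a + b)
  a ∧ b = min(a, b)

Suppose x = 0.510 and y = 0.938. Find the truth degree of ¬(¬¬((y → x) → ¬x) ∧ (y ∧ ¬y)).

y → x = min(1, 1 − 0.938 + 0.510) = min(1, 0.572) = 0.572
¬x = 1 − 0.510 = 0.490
(y → x) → ¬x = min(1, 1 − 0.572 + 0.490) = min(1, 0.918) = 0.918
¬((y → x) → ¬x) = 1 − 0.918 = 0.082
¬¬((y → x) → ¬x) = 1 − 0.082 = 0.918
¬y = 1 − 0.938 = 0.062
y ∧ ¬y = min(0.938, 0.062) = 0.062
¬¬((y → x) → ¬x) ∧ (y ∧ ¬y) = min(0.918, 0.062) = 0.062
¬(¬¬((y → x) → ¬x) ∧ (y ∧ ¬y)) = 1 − 0.062 = 0.938

0.938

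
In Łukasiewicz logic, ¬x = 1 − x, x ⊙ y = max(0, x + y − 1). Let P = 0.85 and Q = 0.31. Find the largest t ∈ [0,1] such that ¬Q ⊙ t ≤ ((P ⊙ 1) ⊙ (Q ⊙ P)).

¬Q = 1 − 0.31 = 0.69
So the left factor is ¬Q = 0.69.
P ⊙ 1 = max(0, 0.85 + 1.00 − 1) = max(0, 0.85) = 0.85
Q ⊙ P = max(0, 0.31 + 0.85 − 1) = max(0, 0.16) = 0.16
(P ⊙ 1) ⊙ (Q ⊙ P) = max(0, 0.85 + 0.16 − 1) = max(0, 0.01) = 0.01
So the right-hand bound is (P ⊙ 1) ⊙ (Q ⊙ P) = 0.01.
The residuum of the Łukasiewicz t-norm gives the supremum: min(1, 1 − 0.69 + 0.01).
1 − 0.69 + 0.01 = 0.32, so t = min(1, 0.32) = 0.32.
Check: 0.69 ⊙ 0.32 = max(0, 0.01) = 0.01 ≤ 0.01.

0.32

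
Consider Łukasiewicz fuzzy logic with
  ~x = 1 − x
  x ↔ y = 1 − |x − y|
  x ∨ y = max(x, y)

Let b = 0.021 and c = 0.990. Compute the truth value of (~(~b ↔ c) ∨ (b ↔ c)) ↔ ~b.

~b = 1 − 0.021 = 0.979
~b ↔ c = 1 − |0.979 − 0.990| = 1 − 0.011 = 0.989
~(~b ↔ c) = 1 − 0.989 = 0.011
b ↔ c = 1 − |0.021 − 0.990| = 1 − 0.969 = 0.031
~(~b ↔ c) ∨ (b ↔ c) = max(0.011, 0.031) = 0.031
(~(~b ↔ c) ∨ (b ↔ c)) ↔ ~b = 1 − |0.031 − 0.979| = 1 − 0.948 = 0.052

0.052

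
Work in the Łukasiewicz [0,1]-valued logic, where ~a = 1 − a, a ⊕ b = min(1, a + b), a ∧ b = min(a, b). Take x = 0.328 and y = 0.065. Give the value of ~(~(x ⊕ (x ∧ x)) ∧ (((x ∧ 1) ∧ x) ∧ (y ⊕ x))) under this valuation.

x ∧ x = min(0.328, 0.328) = 0.328
x ⊕ (x ∧ x) = min(1, 0.328 + 0.328) = min(1, 0.656) = 0.656
~(x ⊕ (x ∧ x)) = 1 − 0.656 = 0.344
x ∧ 1 = min(0.328, 1.000) = 0.328
(x ∧ 1) ∧ x = min(0.328, 0.328) = 0.328
y ⊕ x = min(1, 0.065 + 0.328) = min(1, 0.393) = 0.393
((x ∧ 1) ∧ x) ∧ (y ⊕ x) = min(0.328, 0.393) = 0.328
~(x ⊕ (x ∧ x)) ∧ (((x ∧ 1) ∧ x) ∧ (y ⊕ x)) = min(0.344, 0.328) = 0.328
~(~(x ⊕ (x ∧ x)) ∧ (((x ∧ 1) ∧ x) ∧ (y ⊕ x))) = 1 − 0.328 = 0.672

0.672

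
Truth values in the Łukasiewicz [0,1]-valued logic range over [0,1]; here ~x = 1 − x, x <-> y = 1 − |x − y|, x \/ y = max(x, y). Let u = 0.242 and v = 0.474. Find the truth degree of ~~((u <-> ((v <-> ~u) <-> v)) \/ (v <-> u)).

0.768

~u = 1 − 0.242 = 0.758
v <-> ~u = 1 − |0.474 − 0.758| = 1 − 0.284 = 0.716
(v <-> ~u) <-> v = 1 − |0.716 − 0.474| = 1 − 0.242 = 0.758
u <-> ((v <-> ~u) <-> v) = 1 − |0.242 − 0.758| = 1 − 0.516 = 0.484
v <-> u = 1 − |0.474 − 0.242| = 1 − 0.232 = 0.768
(u <-> ((v <-> ~u) <-> v)) \/ (v <-> u) = max(0.484, 0.768) = 0.768
~((u <-> ((v <-> ~u) <-> v)) \/ (v <-> u)) = 1 − 0.768 = 0.232
~~((u <-> ((v <-> ~u) <-> v)) \/ (v <-> u)) = 1 − 0.232 = 0.768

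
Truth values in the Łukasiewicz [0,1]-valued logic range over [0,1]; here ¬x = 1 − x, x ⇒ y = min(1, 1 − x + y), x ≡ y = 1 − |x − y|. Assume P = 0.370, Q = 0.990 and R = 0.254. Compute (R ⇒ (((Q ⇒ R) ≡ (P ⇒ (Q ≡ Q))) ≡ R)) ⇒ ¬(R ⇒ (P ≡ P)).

Q ⇒ R = min(1, 1 − 0.990 + 0.254) = min(1, 0.264) = 0.264
Q ≡ Q = 1 − |0.990 − 0.990| = 1 − 0.000 = 1.000
P ⇒ (Q ≡ Q) = min(1, 1 − 0.370 + 1.000) = min(1, 1.630) = 1.000
(Q ⇒ R) ≡ (P ⇒ (Q ≡ Q)) = 1 − |0.264 − 1.000| = 1 − 0.736 = 0.264
((Q ⇒ R) ≡ (P ⇒ (Q ≡ Q))) ≡ R = 1 − |0.264 − 0.254| = 1 − 0.010 = 0.990
R ⇒ (((Q ⇒ R) ≡ (P ⇒ (Q ≡ Q))) ≡ R) = min(1, 1 − 0.254 + 0.990) = min(1, 1.736) = 1.000
P ≡ P = 1 − |0.370 − 0.370| = 1 − 0.000 = 1.000
R ⇒ (P ≡ P) = min(1, 1 − 0.254 + 1.000) = min(1, 1.746) = 1.000
¬(R ⇒ (P ≡ P)) = 1 − 1.000 = 0.000
(R ⇒ (((Q ⇒ R) ≡ (P ⇒ (Q ≡ Q))) ≡ R)) ⇒ ¬(R ⇒ (P ≡ P)) = min(1, 1 − 1.000 + 0.000) = min(1, 0.000) = 0.000

0.000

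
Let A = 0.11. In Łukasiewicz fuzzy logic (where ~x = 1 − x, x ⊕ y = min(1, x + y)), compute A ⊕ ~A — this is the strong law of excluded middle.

1.00

~A = 1 − 0.11 = 0.89
A ⊕ ~A = min(1, 0.11 + 0.89) = min(1, 1.00) = 1.00
(As expected: always 1 in Ł∞ since a ⊕ (1−a) = 1.)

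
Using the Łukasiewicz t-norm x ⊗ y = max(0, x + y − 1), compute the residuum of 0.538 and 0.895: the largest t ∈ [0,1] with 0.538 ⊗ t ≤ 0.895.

The residuum of the Łukasiewicz t-norm gives the supremum: min(1, 1 − 0.538 + 0.895).
1 − 0.538 + 0.895 = 1.357, so t = min(1, 1.357) = 1.000.
Check: 0.538 ⊗ 1.000 = max(0, 0.538) = 0.538 ≤ 0.895.

1.000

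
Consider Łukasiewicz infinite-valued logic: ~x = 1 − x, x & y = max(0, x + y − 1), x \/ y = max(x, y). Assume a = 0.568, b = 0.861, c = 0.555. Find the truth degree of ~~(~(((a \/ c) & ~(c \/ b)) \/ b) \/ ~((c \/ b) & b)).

0.278

a \/ c = max(0.568, 0.555) = 0.568
c \/ b = max(0.555, 0.861) = 0.861
~(c \/ b) = 1 − 0.861 = 0.139
(a \/ c) & ~(c \/ b) = max(0, 0.568 + 0.139 − 1) = max(0, -0.293) = 0.000
((a \/ c) & ~(c \/ b)) \/ b = max(0.000, 0.861) = 0.861
~(((a \/ c) & ~(c \/ b)) \/ b) = 1 − 0.861 = 0.139
(c \/ b) & b = max(0, 0.861 + 0.861 − 1) = max(0, 0.722) = 0.722
~((c \/ b) & b) = 1 − 0.722 = 0.278
~(((a \/ c) & ~(c \/ b)) \/ b) \/ ~((c \/ b) & b) = max(0.139, 0.278) = 0.278
~(~(((a \/ c) & ~(c \/ b)) \/ b) \/ ~((c \/ b) & b)) = 1 − 0.278 = 0.722
~~(~(((a \/ c) & ~(c \/ b)) \/ b) \/ ~((c \/ b) & b)) = 1 − 0.722 = 0.278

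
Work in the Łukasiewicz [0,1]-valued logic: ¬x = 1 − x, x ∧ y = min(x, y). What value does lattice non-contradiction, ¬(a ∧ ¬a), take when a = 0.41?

0.59

¬a = 1 − 0.41 = 0.59
a ∧ ¬a = min(0.41, 0.59) = 0.41
¬(a ∧ ¬a) = 1 − 0.41 = 0.59
(The value 0.59 < 1 shows this instance is not satisfied; not a Ł∞-tautology — its value is 1 − min(a, 1−a).)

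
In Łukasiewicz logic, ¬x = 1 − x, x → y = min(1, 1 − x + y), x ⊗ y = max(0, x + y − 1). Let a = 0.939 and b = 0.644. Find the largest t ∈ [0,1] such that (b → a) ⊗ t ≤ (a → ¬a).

0.122

b → a = min(1, 1 − 0.644 + 0.939) = min(1, 1.295) = 1.000
So the left factor is b → a = 1.000.
¬a = 1 − 0.939 = 0.061
a → ¬a = min(1, 1 − 0.939 + 0.061) = min(1, 0.122) = 0.122
So the right-hand bound is a → ¬a = 0.122.
The residuum of the Łukasiewicz t-norm gives the supremum: min(1, 1 − 1.000 + 0.122).
1 − 1.000 + 0.122 = 0.122, so t = min(1, 0.122) = 0.122.
Check: 1.000 ⊗ 0.122 = max(0, 0.122) = 0.122 ≤ 0.122.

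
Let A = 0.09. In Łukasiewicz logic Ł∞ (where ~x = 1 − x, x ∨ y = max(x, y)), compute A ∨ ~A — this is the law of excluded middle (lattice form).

~A = 1 − 0.09 = 0.91
A ∨ ~A = max(0.09, 0.91) = 0.91
(The value 0.91 < 1 shows this instance is not satisfied; not a Ł∞-tautology — its value is max(a, 1−a).)

0.91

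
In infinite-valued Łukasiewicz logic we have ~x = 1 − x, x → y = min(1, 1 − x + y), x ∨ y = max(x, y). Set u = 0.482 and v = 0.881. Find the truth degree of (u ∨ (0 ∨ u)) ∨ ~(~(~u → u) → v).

0.482

0 ∨ u = max(0.000, 0.482) = 0.482
u ∨ (0 ∨ u) = max(0.482, 0.482) = 0.482
~u = 1 − 0.482 = 0.518
~u → u = min(1, 1 − 0.518 + 0.482) = min(1, 0.964) = 0.964
~(~u → u) = 1 − 0.964 = 0.036
~(~u → u) → v = min(1, 1 − 0.036 + 0.881) = min(1, 1.845) = 1.000
~(~(~u → u) → v) = 1 − 1.000 = 0.000
(u ∨ (0 ∨ u)) ∨ ~(~(~u → u) → v) = max(0.482, 0.000) = 0.482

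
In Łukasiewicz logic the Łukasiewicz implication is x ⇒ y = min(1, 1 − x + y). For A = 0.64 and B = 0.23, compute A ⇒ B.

A ⇒ B = min(1, 1 − 0.64 + 0.23) = min(1, 0.59) = 0.59
For comparison, the Gödel implication (1 if x ≤ y else y) would give 0.23.

0.59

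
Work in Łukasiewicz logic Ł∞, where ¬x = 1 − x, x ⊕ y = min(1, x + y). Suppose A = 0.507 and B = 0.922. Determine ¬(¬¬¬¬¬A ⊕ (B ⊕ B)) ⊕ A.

¬A = 1 − 0.507 = 0.493
¬¬A = 1 − 0.493 = 0.507
¬¬¬A = 1 − 0.507 = 0.493
¬¬¬¬A = 1 − 0.493 = 0.507
¬¬¬¬¬A = 1 − 0.507 = 0.493
B ⊕ B = min(1, 0.922 + 0.922) = min(1, 1.844) = 1.000
¬¬¬¬¬A ⊕ (B ⊕ B) = min(1, 0.493 + 1.000) = min(1, 1.493) = 1.000
¬(¬¬¬¬¬A ⊕ (B ⊕ B)) = 1 − 1.000 = 0.000
¬(¬¬¬¬¬A ⊕ (B ⊕ B)) ⊕ A = min(1, 0.000 + 0.507) = min(1, 0.507) = 0.507

0.507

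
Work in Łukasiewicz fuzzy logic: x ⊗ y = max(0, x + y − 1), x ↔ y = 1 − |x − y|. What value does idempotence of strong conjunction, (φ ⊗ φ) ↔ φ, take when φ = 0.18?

φ ⊗ φ = max(0, 0.18 + 0.18 − 1) = max(0, -0.64) = 0.00
(φ ⊗ φ) ↔ φ = 1 − |0.00 − 0.18| = 1 − 0.18 = 0.82
(The value 0.82 < 1 shows this instance is not satisfied; fails in Ł∞ since a ⊗ a = max(0, 2a−1) ≠ a in general.)

0.82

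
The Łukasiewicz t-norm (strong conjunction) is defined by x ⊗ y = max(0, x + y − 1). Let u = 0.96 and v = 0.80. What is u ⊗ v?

0.76

u ⊗ v = max(0, 0.96 + 0.80 − 1) = max(0, 0.76) = 0.76
For comparison, the Gödel (minimum) t-norm min(x, y) would give 0.80.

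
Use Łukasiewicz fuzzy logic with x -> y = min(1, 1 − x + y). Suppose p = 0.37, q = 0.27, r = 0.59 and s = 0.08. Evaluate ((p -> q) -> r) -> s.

p -> q = min(1, 1 − 0.37 + 0.27) = min(1, 0.90) = 0.90
(p -> q) -> r = min(1, 1 − 0.90 + 0.59) = min(1, 0.69) = 0.69
((p -> q) -> r) -> s = min(1, 1 − 0.69 + 0.08) = min(1, 0.39) = 0.39

0.39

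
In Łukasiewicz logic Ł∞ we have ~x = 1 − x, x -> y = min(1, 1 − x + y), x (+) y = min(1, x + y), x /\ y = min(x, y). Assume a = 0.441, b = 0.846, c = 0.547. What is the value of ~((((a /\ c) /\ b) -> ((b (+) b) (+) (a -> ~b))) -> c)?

a /\ c = min(0.441, 0.547) = 0.441
(a /\ c) /\ b = min(0.441, 0.846) = 0.441
b (+) b = min(1, 0.846 + 0.846) = min(1, 1.692) = 1.000
~b = 1 − 0.846 = 0.154
a -> ~b = min(1, 1 − 0.441 + 0.154) = min(1, 0.713) = 0.713
(b (+) b) (+) (a -> ~b) = min(1, 1.000 + 0.713) = min(1, 1.713) = 1.000
((a /\ c) /\ b) -> ((b (+) b) (+) (a -> ~b)) = min(1, 1 − 0.441 + 1.000) = min(1, 1.559) = 1.000
(((a /\ c) /\ b) -> ((b (+) b) (+) (a -> ~b))) -> c = min(1, 1 − 1.000 + 0.547) = min(1, 0.547) = 0.547
~((((a /\ c) /\ b) -> ((b (+) b) (+) (a -> ~b))) -> c) = 1 − 0.547 = 0.453

0.453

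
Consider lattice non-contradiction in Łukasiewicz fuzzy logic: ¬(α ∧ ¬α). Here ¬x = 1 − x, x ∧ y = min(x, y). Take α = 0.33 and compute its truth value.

¬α = 1 − 0.33 = 0.67
α ∧ ¬α = min(0.33, 0.67) = 0.33
¬(α ∧ ¬α) = 1 − 0.33 = 0.67
(The value 0.67 < 1 shows this instance is not satisfied; not a Ł∞-tautology — its value is 1 − min(a, 1−a).)

0.67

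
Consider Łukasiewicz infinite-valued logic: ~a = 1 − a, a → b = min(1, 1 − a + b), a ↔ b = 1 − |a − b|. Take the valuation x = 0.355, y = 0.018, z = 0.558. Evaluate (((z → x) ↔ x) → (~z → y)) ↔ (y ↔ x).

z → x = min(1, 1 − 0.558 + 0.355) = min(1, 0.797) = 0.797
(z → x) ↔ x = 1 − |0.797 − 0.355| = 1 − 0.442 = 0.558
~z = 1 − 0.558 = 0.442
~z → y = min(1, 1 − 0.442 + 0.018) = min(1, 0.576) = 0.576
((z → x) ↔ x) → (~z → y) = min(1, 1 − 0.558 + 0.576) = min(1, 1.018) = 1.000
y ↔ x = 1 − |0.018 − 0.355| = 1 − 0.337 = 0.663
(((z → x) ↔ x) → (~z → y)) ↔ (y ↔ x) = 1 − |1.000 − 0.663| = 1 − 0.337 = 0.663

0.663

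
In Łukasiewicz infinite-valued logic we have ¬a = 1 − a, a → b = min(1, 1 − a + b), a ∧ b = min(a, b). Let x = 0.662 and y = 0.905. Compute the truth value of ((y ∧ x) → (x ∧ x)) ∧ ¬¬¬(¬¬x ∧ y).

0.338

y ∧ x = min(0.905, 0.662) = 0.662
x ∧ x = min(0.662, 0.662) = 0.662
(y ∧ x) → (x ∧ x) = min(1, 1 − 0.662 + 0.662) = min(1, 1.000) = 1.000
¬x = 1 − 0.662 = 0.338
¬¬x = 1 − 0.338 = 0.662
¬¬x ∧ y = min(0.662, 0.905) = 0.662
¬(¬¬x ∧ y) = 1 − 0.662 = 0.338
¬¬(¬¬x ∧ y) = 1 − 0.338 = 0.662
¬¬¬(¬¬x ∧ y) = 1 − 0.662 = 0.338
((y ∧ x) → (x ∧ x)) ∧ ¬¬¬(¬¬x ∧ y) = min(1.000, 0.338) = 0.338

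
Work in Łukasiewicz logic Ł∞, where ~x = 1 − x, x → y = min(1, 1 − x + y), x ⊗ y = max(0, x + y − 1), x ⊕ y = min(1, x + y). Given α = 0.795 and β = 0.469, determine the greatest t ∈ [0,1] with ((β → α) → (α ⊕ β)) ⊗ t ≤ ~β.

0.531

β → α = min(1, 1 − 0.469 + 0.795) = min(1, 1.326) = 1.000
α ⊕ β = min(1, 0.795 + 0.469) = min(1, 1.264) = 1.000
(β → α) → (α ⊕ β) = min(1, 1 − 1.000 + 1.000) = min(1, 1.000) = 1.000
So the left factor is (β → α) → (α ⊕ β) = 1.000.
~β = 1 − 0.469 = 0.531
So the right-hand bound is ~β = 0.531.
The residuum of the Łukasiewicz t-norm gives the supremum: min(1, 1 − 1.000 + 0.531).
1 − 1.000 + 0.531 = 0.531, so t = min(1, 0.531) = 0.531.
Check: 1.000 ⊗ 0.531 = max(0, 0.531) = 0.531 ≤ 0.531.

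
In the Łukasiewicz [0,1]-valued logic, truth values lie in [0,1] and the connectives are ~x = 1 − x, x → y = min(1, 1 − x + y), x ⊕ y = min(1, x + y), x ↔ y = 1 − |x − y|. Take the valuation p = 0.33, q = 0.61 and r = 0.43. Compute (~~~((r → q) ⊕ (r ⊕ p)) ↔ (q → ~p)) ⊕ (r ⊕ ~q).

0.82

r → q = min(1, 1 − 0.43 + 0.61) = min(1, 1.18) = 1.00
r ⊕ p = min(1, 0.43 + 0.33) = min(1, 0.76) = 0.76
(r → q) ⊕ (r ⊕ p) = min(1, 1.00 + 0.76) = min(1, 1.76) = 1.00
~((r → q) ⊕ (r ⊕ p)) = 1 − 1.00 = 0.00
~~((r → q) ⊕ (r ⊕ p)) = 1 − 0.00 = 1.00
~~~((r → q) ⊕ (r ⊕ p)) = 1 − 1.00 = 0.00
~p = 1 − 0.33 = 0.67
q → ~p = min(1, 1 − 0.61 + 0.67) = min(1, 1.06) = 1.00
~~~((r → q) ⊕ (r ⊕ p)) ↔ (q → ~p) = 1 − |0.00 − 1.00| = 1 − 1.00 = 0.00
~q = 1 − 0.61 = 0.39
r ⊕ ~q = min(1, 0.43 + 0.39) = min(1, 0.82) = 0.82
(~~~((r → q) ⊕ (r ⊕ p)) ↔ (q → ~p)) ⊕ (r ⊕ ~q) = min(1, 0.00 + 0.82) = min(1, 0.82) = 0.82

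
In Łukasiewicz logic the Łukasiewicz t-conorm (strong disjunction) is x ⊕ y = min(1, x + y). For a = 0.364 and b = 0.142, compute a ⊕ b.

0.506

a ⊕ b = min(1, 0.364 + 0.142) = min(1, 0.506) = 0.506
For comparison, the Gödel t-conorm max(x, y) would give 0.364.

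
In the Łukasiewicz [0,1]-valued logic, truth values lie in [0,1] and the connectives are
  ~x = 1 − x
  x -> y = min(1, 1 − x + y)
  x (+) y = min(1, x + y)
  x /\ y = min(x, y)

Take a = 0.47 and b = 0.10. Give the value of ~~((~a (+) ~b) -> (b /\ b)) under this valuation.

0.10

~a = 1 − 0.47 = 0.53
~b = 1 − 0.10 = 0.90
~a (+) ~b = min(1, 0.53 + 0.90) = min(1, 1.43) = 1.00
b /\ b = min(0.10, 0.10) = 0.10
(~a (+) ~b) -> (b /\ b) = min(1, 1 − 1.00 + 0.10) = min(1, 0.10) = 0.10
~((~a (+) ~b) -> (b /\ b)) = 1 − 0.10 = 0.90
~~((~a (+) ~b) -> (b /\ b)) = 1 − 0.90 = 0.10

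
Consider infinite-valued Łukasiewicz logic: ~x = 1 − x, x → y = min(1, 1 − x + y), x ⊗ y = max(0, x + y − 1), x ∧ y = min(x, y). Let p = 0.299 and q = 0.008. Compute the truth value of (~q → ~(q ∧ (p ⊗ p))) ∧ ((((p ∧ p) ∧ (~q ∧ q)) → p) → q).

0.008

~q = 1 − 0.008 = 0.992
p ⊗ p = max(0, 0.299 + 0.299 − 1) = max(0, -0.402) = 0.000
q ∧ (p ⊗ p) = min(0.008, 0.000) = 0.000
~(q ∧ (p ⊗ p)) = 1 − 0.000 = 1.000
~q → ~(q ∧ (p ⊗ p)) = min(1, 1 − 0.992 + 1.000) = min(1, 1.008) = 1.000
p ∧ p = min(0.299, 0.299) = 0.299
~q ∧ q = min(0.992, 0.008) = 0.008
(p ∧ p) ∧ (~q ∧ q) = min(0.299, 0.008) = 0.008
((p ∧ p) ∧ (~q ∧ q)) → p = min(1, 1 − 0.008 + 0.299) = min(1, 1.291) = 1.000
(((p ∧ p) ∧ (~q ∧ q)) → p) → q = min(1, 1 − 1.000 + 0.008) = min(1, 0.008) = 0.008
(~q → ~(q ∧ (p ⊗ p))) ∧ ((((p ∧ p) ∧ (~q ∧ q)) → p) → q) = min(1.000, 0.008) = 0.008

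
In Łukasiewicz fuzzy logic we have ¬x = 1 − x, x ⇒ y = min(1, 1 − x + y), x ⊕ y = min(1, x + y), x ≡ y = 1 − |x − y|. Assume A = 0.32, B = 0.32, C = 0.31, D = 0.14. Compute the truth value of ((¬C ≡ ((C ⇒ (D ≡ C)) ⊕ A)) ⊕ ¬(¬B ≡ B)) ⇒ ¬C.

¬C = 1 − 0.31 = 0.69
D ≡ C = 1 − |0.14 − 0.31| = 1 − 0.17 = 0.83
C ⇒ (D ≡ C) = min(1, 1 − 0.31 + 0.83) = min(1, 1.52) = 1.00
(C ⇒ (D ≡ C)) ⊕ A = min(1, 1.00 + 0.32) = min(1, 1.32) = 1.00
¬C ≡ ((C ⇒ (D ≡ C)) ⊕ A) = 1 − |0.69 − 1.00| = 1 − 0.31 = 0.69
¬B = 1 − 0.32 = 0.68
¬B ≡ B = 1 − |0.68 − 0.32| = 1 − 0.36 = 0.64
¬(¬B ≡ B) = 1 − 0.64 = 0.36
(¬C ≡ ((C ⇒ (D ≡ C)) ⊕ A)) ⊕ ¬(¬B ≡ B) = min(1, 0.69 + 0.36) = min(1, 1.05) = 1.00
((¬C ≡ ((C ⇒ (D ≡ C)) ⊕ A)) ⊕ ¬(¬B ≡ B)) ⇒ ¬C = min(1, 1 − 1.00 + 0.69) = min(1, 0.69) = 0.69

0.69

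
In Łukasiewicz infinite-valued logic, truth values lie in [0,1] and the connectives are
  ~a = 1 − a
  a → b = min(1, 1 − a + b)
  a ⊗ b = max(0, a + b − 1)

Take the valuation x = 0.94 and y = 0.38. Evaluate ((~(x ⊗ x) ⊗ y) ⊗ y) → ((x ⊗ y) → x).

x ⊗ x = max(0, 0.94 + 0.94 − 1) = max(0, 0.88) = 0.88
~(x ⊗ x) = 1 − 0.88 = 0.12
~(x ⊗ x) ⊗ y = max(0, 0.12 + 0.38 − 1) = max(0, -0.50) = 0.00
(~(x ⊗ x) ⊗ y) ⊗ y = max(0, 0.00 + 0.38 − 1) = max(0, -0.62) = 0.00
x ⊗ y = max(0, 0.94 + 0.38 − 1) = max(0, 0.32) = 0.32
(x ⊗ y) → x = min(1, 1 − 0.32 + 0.94) = min(1, 1.62) = 1.00
((~(x ⊗ x) ⊗ y) ⊗ y) → ((x ⊗ y) → x) = min(1, 1 − 0.00 + 1.00) = min(1, 2.00) = 1.00

1.00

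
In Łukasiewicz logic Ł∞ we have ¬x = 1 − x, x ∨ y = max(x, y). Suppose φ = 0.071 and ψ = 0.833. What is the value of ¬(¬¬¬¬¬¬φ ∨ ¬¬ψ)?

0.167

¬φ = 1 − 0.071 = 0.929
¬¬φ = 1 − 0.929 = 0.071
¬¬¬φ = 1 − 0.071 = 0.929
¬¬¬¬φ = 1 − 0.929 = 0.071
¬¬¬¬¬φ = 1 − 0.071 = 0.929
¬¬¬¬¬¬φ = 1 − 0.929 = 0.071
¬ψ = 1 − 0.833 = 0.167
¬¬ψ = 1 − 0.167 = 0.833
¬¬¬¬¬¬φ ∨ ¬¬ψ = max(0.071, 0.833) = 0.833
¬(¬¬¬¬¬¬φ ∨ ¬¬ψ) = 1 − 0.833 = 0.167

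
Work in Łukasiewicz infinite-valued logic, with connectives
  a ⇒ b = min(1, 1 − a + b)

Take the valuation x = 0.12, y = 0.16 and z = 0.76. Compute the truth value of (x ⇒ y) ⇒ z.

x ⇒ y = min(1, 1 − 0.12 + 0.16) = min(1, 1.04) = 1.00
(x ⇒ y) ⇒ z = min(1, 1 − 1.00 + 0.76) = min(1, 0.76) = 0.76

0.76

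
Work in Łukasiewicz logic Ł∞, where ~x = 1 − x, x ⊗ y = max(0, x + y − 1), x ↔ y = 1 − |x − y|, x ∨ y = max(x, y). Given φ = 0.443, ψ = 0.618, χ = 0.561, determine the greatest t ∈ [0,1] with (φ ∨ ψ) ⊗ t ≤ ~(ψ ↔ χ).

φ ∨ ψ = max(0.443, 0.618) = 0.618
So the left factor is φ ∨ ψ = 0.618.
ψ ↔ χ = 1 − |0.618 − 0.561| = 1 − 0.057 = 0.943
~(ψ ↔ χ) = 1 − 0.943 = 0.057
So the right-hand bound is ~(ψ ↔ χ) = 0.057.
The residuum of the Łukasiewicz t-norm gives the supremum: min(1, 1 − 0.618 + 0.057).
1 − 0.618 + 0.057 = 0.439, so t = min(1, 0.439) = 0.439.
Check: 0.618 ⊗ 0.439 = max(0, 0.057) = 0.057 ≤ 0.057.

0.439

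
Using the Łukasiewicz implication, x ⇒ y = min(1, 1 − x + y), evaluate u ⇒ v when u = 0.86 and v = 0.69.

u ⇒ v = min(1, 1 − 0.86 + 0.69) = min(1, 0.83) = 0.83
For comparison, the Gödel implication (1 if x ≤ y else y) would give 0.69.

0.83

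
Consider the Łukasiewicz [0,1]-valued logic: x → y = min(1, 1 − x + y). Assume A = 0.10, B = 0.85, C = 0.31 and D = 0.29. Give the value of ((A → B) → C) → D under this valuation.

A → B = min(1, 1 − 0.10 + 0.85) = min(1, 1.75) = 1.00
(A → B) → C = min(1, 1 − 1.00 + 0.31) = min(1, 0.31) = 0.31
((A → B) → C) → D = min(1, 1 − 0.31 + 0.29) = min(1, 0.98) = 0.98

0.98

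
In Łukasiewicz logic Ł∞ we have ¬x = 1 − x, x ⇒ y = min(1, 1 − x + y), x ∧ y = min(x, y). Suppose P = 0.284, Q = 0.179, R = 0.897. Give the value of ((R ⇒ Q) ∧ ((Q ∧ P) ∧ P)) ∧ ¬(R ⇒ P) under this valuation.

R ⇒ Q = min(1, 1 − 0.897 + 0.179) = min(1, 0.282) = 0.282
Q ∧ P = min(0.179, 0.284) = 0.179
(Q ∧ P) ∧ P = min(0.179, 0.284) = 0.179
(R ⇒ Q) ∧ ((Q ∧ P) ∧ P) = min(0.282, 0.179) = 0.179
R ⇒ P = min(1, 1 − 0.897 + 0.284) = min(1, 0.387) = 0.387
¬(R ⇒ P) = 1 − 0.387 = 0.613
((R ⇒ Q) ∧ ((Q ∧ P) ∧ P)) ∧ ¬(R ⇒ P) = min(0.179, 0.613) = 0.179

0.179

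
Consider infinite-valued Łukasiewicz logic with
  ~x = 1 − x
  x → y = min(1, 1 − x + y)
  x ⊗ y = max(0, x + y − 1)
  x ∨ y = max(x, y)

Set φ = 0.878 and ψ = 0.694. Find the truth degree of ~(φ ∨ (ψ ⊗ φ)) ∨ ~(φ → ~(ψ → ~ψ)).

ψ ⊗ φ = max(0, 0.694 + 0.878 − 1) = max(0, 0.572) = 0.572
φ ∨ (ψ ⊗ φ) = max(0.878, 0.572) = 0.878
~(φ ∨ (ψ ⊗ φ)) = 1 − 0.878 = 0.122
~ψ = 1 − 0.694 = 0.306
ψ → ~ψ = min(1, 1 − 0.694 + 0.306) = min(1, 0.612) = 0.612
~(ψ → ~ψ) = 1 − 0.612 = 0.388
φ → ~(ψ → ~ψ) = min(1, 1 − 0.878 + 0.388) = min(1, 0.510) = 0.510
~(φ → ~(ψ → ~ψ)) = 1 − 0.510 = 0.490
~(φ ∨ (ψ ⊗ φ)) ∨ ~(φ → ~(ψ → ~ψ)) = max(0.122, 0.490) = 0.490

0.490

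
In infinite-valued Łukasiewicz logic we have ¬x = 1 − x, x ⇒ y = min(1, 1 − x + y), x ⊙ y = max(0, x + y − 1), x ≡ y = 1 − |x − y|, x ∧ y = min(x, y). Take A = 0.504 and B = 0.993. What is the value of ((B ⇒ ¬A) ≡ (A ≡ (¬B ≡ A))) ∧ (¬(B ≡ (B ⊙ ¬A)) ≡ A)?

¬A = 1 − 0.504 = 0.496
B ⇒ ¬A = min(1, 1 − 0.993 + 0.496) = min(1, 0.503) = 0.503
¬B = 1 − 0.993 = 0.007
¬B ≡ A = 1 − |0.007 − 0.504| = 1 − 0.497 = 0.503
A ≡ (¬B ≡ A) = 1 − |0.504 − 0.503| = 1 − 0.001 = 0.999
(B ⇒ ¬A) ≡ (A ≡ (¬B ≡ A)) = 1 − |0.503 − 0.999| = 1 − 0.496 = 0.504
B ⊙ ¬A = max(0, 0.993 + 0.496 − 1) = max(0, 0.489) = 0.489
B ≡ (B ⊙ ¬A) = 1 − |0.993 − 0.489| = 1 − 0.504 = 0.496
¬(B ≡ (B ⊙ ¬A)) = 1 − 0.496 = 0.504
¬(B ≡ (B ⊙ ¬A)) ≡ A = 1 − |0.504 − 0.504| = 1 − 0.000 = 1.000
((B ⇒ ¬A) ≡ (A ≡ (¬B ≡ A))) ∧ (¬(B ≡ (B ⊙ ¬A)) ≡ A) = min(0.504, 1.000) = 0.504

0.504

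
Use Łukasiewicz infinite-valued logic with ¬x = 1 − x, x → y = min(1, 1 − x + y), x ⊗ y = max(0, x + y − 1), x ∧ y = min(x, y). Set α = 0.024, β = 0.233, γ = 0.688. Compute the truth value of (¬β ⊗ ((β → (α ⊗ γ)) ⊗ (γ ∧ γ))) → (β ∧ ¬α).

1.000

¬β = 1 − 0.233 = 0.767
α ⊗ γ = max(0, 0.024 + 0.688 − 1) = max(0, -0.288) = 0.000
β → (α ⊗ γ) = min(1, 1 − 0.233 + 0.000) = min(1, 0.767) = 0.767
γ ∧ γ = min(0.688, 0.688) = 0.688
(β → (α ⊗ γ)) ⊗ (γ ∧ γ) = max(0, 0.767 + 0.688 − 1) = max(0, 0.455) = 0.455
¬β ⊗ ((β → (α ⊗ γ)) ⊗ (γ ∧ γ)) = max(0, 0.767 + 0.455 − 1) = max(0, 0.222) = 0.222
¬α = 1 − 0.024 = 0.976
β ∧ ¬α = min(0.233, 0.976) = 0.233
(¬β ⊗ ((β → (α ⊗ γ)) ⊗ (γ ∧ γ))) → (β ∧ ¬α) = min(1, 1 − 0.222 + 0.233) = min(1, 1.011) = 1.000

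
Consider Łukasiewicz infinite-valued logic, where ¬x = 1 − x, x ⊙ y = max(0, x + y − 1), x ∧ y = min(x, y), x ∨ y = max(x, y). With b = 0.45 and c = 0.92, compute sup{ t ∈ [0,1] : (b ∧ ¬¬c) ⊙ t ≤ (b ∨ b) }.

¬c = 1 − 0.92 = 0.08
¬¬c = 1 − 0.08 = 0.92
b ∧ ¬¬c = min(0.45, 0.92) = 0.45
So the left factor is b ∧ ¬¬c = 0.45.
b ∨ b = max(0.45, 0.45) = 0.45
So the right-hand bound is b ∨ b = 0.45.
The residuum of the Łukasiewicz t-norm gives the supremum: min(1, 1 − 0.45 + 0.45).
1 − 0.45 + 0.45 = 1.00, so t = min(1, 1.00) = 1.00.
Check: 0.45 ⊙ 1.00 = max(0, 0.45) = 0.45 ≤ 0.45.

1.00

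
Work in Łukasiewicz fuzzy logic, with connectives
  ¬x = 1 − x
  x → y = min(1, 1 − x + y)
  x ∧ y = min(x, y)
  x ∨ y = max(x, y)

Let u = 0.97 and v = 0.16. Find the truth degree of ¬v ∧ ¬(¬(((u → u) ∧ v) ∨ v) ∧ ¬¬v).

0.84

¬v = 1 − 0.16 = 0.84
u → u = min(1, 1 − 0.97 + 0.97) = min(1, 1.00) = 1.00
(u → u) ∧ v = min(1.00, 0.16) = 0.16
((u → u) ∧ v) ∨ v = max(0.16, 0.16) = 0.16
¬(((u → u) ∧ v) ∨ v) = 1 − 0.16 = 0.84
¬¬v = 1 − 0.84 = 0.16
¬(((u → u) ∧ v) ∨ v) ∧ ¬¬v = min(0.84, 0.16) = 0.16
¬(¬(((u → u) ∧ v) ∨ v) ∧ ¬¬v) = 1 − 0.16 = 0.84
¬v ∧ ¬(¬(((u → u) ∧ v) ∨ v) ∧ ¬¬v) = min(0.84, 0.84) = 0.84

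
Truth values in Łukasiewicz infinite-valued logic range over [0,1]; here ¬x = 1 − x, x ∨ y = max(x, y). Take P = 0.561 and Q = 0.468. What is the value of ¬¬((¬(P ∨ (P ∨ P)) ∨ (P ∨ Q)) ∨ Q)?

0.561

P ∨ P = max(0.561, 0.561) = 0.561
P ∨ (P ∨ P) = max(0.561, 0.561) = 0.561
¬(P ∨ (P ∨ P)) = 1 − 0.561 = 0.439
P ∨ Q = max(0.561, 0.468) = 0.561
¬(P ∨ (P ∨ P)) ∨ (P ∨ Q) = max(0.439, 0.561) = 0.561
(¬(P ∨ (P ∨ P)) ∨ (P ∨ Q)) ∨ Q = max(0.561, 0.468) = 0.561
¬((¬(P ∨ (P ∨ P)) ∨ (P ∨ Q)) ∨ Q) = 1 − 0.561 = 0.439
¬¬((¬(P ∨ (P ∨ P)) ∨ (P ∨ Q)) ∨ Q) = 1 − 0.439 = 0.561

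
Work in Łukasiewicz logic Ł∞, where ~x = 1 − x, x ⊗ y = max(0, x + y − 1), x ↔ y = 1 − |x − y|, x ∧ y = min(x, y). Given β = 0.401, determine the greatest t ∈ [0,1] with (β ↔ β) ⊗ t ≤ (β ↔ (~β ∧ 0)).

β ↔ β = 1 − |0.401 − 0.401| = 1 − 0.000 = 1.000
So the left factor is β ↔ β = 1.000.
~β = 1 − 0.401 = 0.599
~β ∧ 0 = min(0.599, 0.000) = 0.000
β ↔ (~β ∧ 0) = 1 − |0.401 − 0.000| = 1 − 0.401 = 0.599
So the right-hand bound is β ↔ (~β ∧ 0) = 0.599.
The residuum of the Łukasiewicz t-norm gives the supremum: min(1, 1 − 1.000 + 0.599).
1 − 1.000 + 0.599 = 0.599, so t = min(1, 0.599) = 0.599.
Check: 1.000 ⊗ 0.599 = max(0, 0.599) = 0.599 ≤ 0.599.

0.599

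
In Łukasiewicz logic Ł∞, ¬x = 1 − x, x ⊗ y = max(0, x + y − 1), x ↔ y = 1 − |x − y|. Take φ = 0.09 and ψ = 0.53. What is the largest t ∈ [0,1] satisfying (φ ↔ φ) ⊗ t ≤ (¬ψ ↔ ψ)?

φ ↔ φ = 1 − |0.09 − 0.09| = 1 − 0.00 = 1.00
So the left factor is φ ↔ φ = 1.00.
¬ψ = 1 − 0.53 = 0.47
¬ψ ↔ ψ = 1 − |0.47 − 0.53| = 1 − 0.06 = 0.94
So the right-hand bound is ¬ψ ↔ ψ = 0.94.
The residuum of the Łukasiewicz t-norm gives the supremum: min(1, 1 − 1.00 + 0.94).
1 − 1.00 + 0.94 = 0.94, so t = min(1, 0.94) = 0.94.
Check: 1.00 ⊗ 0.94 = max(0, 0.94) = 0.94 ≤ 0.94.

0.94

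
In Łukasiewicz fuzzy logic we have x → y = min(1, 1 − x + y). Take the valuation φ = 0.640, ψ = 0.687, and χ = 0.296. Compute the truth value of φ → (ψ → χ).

0.969

ψ → χ = min(1, 1 − 0.687 + 0.296) = min(1, 0.609) = 0.609
φ → (ψ → χ) = min(1, 1 − 0.640 + 0.609) = min(1, 0.969) = 0.969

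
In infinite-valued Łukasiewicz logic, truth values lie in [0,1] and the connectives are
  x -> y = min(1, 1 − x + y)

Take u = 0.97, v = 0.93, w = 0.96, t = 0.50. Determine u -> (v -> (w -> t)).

w -> t = min(1, 1 − 0.96 + 0.50) = min(1, 0.54) = 0.54
v -> (w -> t) = min(1, 1 − 0.93 + 0.54) = min(1, 0.61) = 0.61
u -> (v -> (w -> t)) = min(1, 1 − 0.97 + 0.61) = min(1, 0.64) = 0.64

0.64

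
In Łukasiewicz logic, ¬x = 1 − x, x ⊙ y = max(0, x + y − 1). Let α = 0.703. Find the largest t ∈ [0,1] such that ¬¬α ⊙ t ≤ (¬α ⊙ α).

0.297

¬α = 1 − 0.703 = 0.297
¬¬α = 1 − 0.297 = 0.703
So the left factor is ¬¬α = 0.703.
¬α ⊙ α = max(0, 0.297 + 0.703 − 1) = max(0, 0.000) = 0.000
So the right-hand bound is ¬α ⊙ α = 0.000.
The residuum of the Łukasiewicz t-norm gives the supremum: min(1, 1 − 0.703 + 0.000).
1 − 0.703 + 0.000 = 0.297, so t = min(1, 0.297) = 0.297.
Check: 0.703 ⊙ 0.297 = max(0, 0.000) = 0.000 ≤ 0.000.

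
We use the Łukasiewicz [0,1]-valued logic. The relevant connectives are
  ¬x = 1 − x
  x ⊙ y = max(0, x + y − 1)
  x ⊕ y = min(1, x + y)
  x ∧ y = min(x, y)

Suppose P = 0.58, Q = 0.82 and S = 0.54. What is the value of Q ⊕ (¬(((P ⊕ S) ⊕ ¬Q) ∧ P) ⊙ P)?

0.82

P ⊕ S = min(1, 0.58 + 0.54) = min(1, 1.12) = 1.00
¬Q = 1 − 0.82 = 0.18
(P ⊕ S) ⊕ ¬Q = min(1, 1.00 + 0.18) = min(1, 1.18) = 1.00
((P ⊕ S) ⊕ ¬Q) ∧ P = min(1.00, 0.58) = 0.58
¬(((P ⊕ S) ⊕ ¬Q) ∧ P) = 1 − 0.58 = 0.42
¬(((P ⊕ S) ⊕ ¬Q) ∧ P) ⊙ P = max(0, 0.42 + 0.58 − 1) = max(0, 0.00) = 0.00
Q ⊕ (¬(((P ⊕ S) ⊕ ¬Q) ∧ P) ⊙ P) = min(1, 0.82 + 0.00) = min(1, 0.82) = 0.82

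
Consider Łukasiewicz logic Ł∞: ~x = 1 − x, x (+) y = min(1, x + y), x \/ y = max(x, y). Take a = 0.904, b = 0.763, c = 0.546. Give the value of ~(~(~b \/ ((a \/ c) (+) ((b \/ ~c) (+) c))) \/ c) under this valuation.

0.454

~b = 1 − 0.763 = 0.237
a \/ c = max(0.904, 0.546) = 0.904
~c = 1 − 0.546 = 0.454
b \/ ~c = max(0.763, 0.454) = 0.763
(b \/ ~c) (+) c = min(1, 0.763 + 0.546) = min(1, 1.309) = 1.000
(a \/ c) (+) ((b \/ ~c) (+) c) = min(1, 0.904 + 1.000) = min(1, 1.904) = 1.000
~b \/ ((a \/ c) (+) ((b \/ ~c) (+) c)) = max(0.237, 1.000) = 1.000
~(~b \/ ((a \/ c) (+) ((b \/ ~c) (+) c))) = 1 − 1.000 = 0.000
~(~b \/ ((a \/ c) (+) ((b \/ ~c) (+) c))) \/ c = max(0.000, 0.546) = 0.546
~(~(~b \/ ((a \/ c) (+) ((b \/ ~c) (+) c))) \/ c) = 1 − 0.546 = 0.454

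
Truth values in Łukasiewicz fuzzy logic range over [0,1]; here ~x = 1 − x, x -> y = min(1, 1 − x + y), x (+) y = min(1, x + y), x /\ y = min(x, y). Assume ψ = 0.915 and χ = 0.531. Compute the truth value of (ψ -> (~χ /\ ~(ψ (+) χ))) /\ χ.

~χ = 1 − 0.531 = 0.469
ψ (+) χ = min(1, 0.915 + 0.531) = min(1, 1.446) = 1.000
~(ψ (+) χ) = 1 − 1.000 = 0.000
~χ /\ ~(ψ (+) χ) = min(0.469, 0.000) = 0.000
ψ -> (~χ /\ ~(ψ (+) χ)) = min(1, 1 − 0.915 + 0.000) = min(1, 0.085) = 0.085
(ψ -> (~χ /\ ~(ψ (+) χ))) /\ χ = min(0.085, 0.531) = 0.085

0.085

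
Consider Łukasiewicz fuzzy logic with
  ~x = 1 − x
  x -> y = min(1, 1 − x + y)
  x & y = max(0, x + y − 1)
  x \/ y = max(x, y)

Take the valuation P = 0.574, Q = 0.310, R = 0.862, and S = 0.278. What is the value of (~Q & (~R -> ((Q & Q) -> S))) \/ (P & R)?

~Q = 1 − 0.310 = 0.690
~R = 1 − 0.862 = 0.138
Q & Q = max(0, 0.310 + 0.310 − 1) = max(0, -0.380) = 0.000
(Q & Q) -> S = min(1, 1 − 0.000 + 0.278) = min(1, 1.278) = 1.000
~R -> ((Q & Q) -> S) = min(1, 1 − 0.138 + 1.000) = min(1, 1.862) = 1.000
~Q & (~R -> ((Q & Q) -> S)) = max(0, 0.690 + 1.000 − 1) = max(0, 0.690) = 0.690
P & R = max(0, 0.574 + 0.862 − 1) = max(0, 0.436) = 0.436
(~Q & (~R -> ((Q & Q) -> S))) \/ (P & R) = max(0.690, 0.436) = 0.690

0.690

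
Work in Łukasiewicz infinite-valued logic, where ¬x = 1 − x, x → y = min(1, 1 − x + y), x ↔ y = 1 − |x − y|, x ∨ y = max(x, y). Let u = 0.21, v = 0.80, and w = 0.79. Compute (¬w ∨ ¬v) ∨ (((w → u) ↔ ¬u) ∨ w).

0.79

¬w = 1 − 0.79 = 0.21
¬v = 1 − 0.80 = 0.20
¬w ∨ ¬v = max(0.21, 0.20) = 0.21
w → u = min(1, 1 − 0.79 + 0.21) = min(1, 0.42) = 0.42
¬u = 1 − 0.21 = 0.79
(w → u) ↔ ¬u = 1 − |0.42 − 0.79| = 1 − 0.37 = 0.63
((w → u) ↔ ¬u) ∨ w = max(0.63, 0.79) = 0.79
(¬w ∨ ¬v) ∨ (((w → u) ↔ ¬u) ∨ w) = max(0.21, 0.79) = 0.79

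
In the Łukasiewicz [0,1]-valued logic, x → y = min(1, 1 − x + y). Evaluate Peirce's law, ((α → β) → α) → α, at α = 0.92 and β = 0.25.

α → β = min(1, 1 − 0.92 + 0.25) = min(1, 0.33) = 0.33
(α → β) → α = min(1, 1 − 0.33 + 0.92) = min(1, 1.59) = 1.00
((α → β) → α) → α = min(1, 1 − 1.00 + 0.92) = min(1, 0.92) = 0.92
(The value 0.92 < 1 shows this instance is not satisfied; not a Ł∞-tautology in general.)

0.92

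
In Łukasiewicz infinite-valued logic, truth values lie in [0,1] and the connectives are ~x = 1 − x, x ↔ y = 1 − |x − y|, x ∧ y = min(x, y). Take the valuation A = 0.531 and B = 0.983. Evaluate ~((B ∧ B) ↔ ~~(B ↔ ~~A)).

B ∧ B = min(0.983, 0.983) = 0.983
~A = 1 − 0.531 = 0.469
~~A = 1 − 0.469 = 0.531
B ↔ ~~A = 1 − |0.983 − 0.531| = 1 − 0.452 = 0.548
~(B ↔ ~~A) = 1 − 0.548 = 0.452
~~(B ↔ ~~A) = 1 − 0.452 = 0.548
(B ∧ B) ↔ ~~(B ↔ ~~A) = 1 − |0.983 − 0.548| = 1 − 0.435 = 0.565
~((B ∧ B) ↔ ~~(B ↔ ~~A)) = 1 − 0.565 = 0.435

0.435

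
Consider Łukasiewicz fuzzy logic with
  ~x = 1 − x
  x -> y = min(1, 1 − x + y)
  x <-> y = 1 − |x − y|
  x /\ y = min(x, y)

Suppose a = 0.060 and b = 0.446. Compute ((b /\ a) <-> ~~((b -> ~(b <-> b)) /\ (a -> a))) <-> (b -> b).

0.506

b /\ a = min(0.446, 0.060) = 0.060
b <-> b = 1 − |0.446 − 0.446| = 1 − 0.000 = 1.000
~(b <-> b) = 1 − 1.000 = 0.000
b -> ~(b <-> b) = min(1, 1 − 0.446 + 0.000) = min(1, 0.554) = 0.554
a -> a = min(1, 1 − 0.060 + 0.060) = min(1, 1.000) = 1.000
(b -> ~(b <-> b)) /\ (a -> a) = min(0.554, 1.000) = 0.554
~((b -> ~(b <-> b)) /\ (a -> a)) = 1 − 0.554 = 0.446
~~((b -> ~(b <-> b)) /\ (a -> a)) = 1 − 0.446 = 0.554
(b /\ a) <-> ~~((b -> ~(b <-> b)) /\ (a -> a)) = 1 − |0.060 − 0.554| = 1 − 0.494 = 0.506
b -> b = min(1, 1 − 0.446 + 0.446) = min(1, 1.000) = 1.000
((b /\ a) <-> ~~((b -> ~(b <-> b)) /\ (a -> a))) <-> (b -> b) = 1 − |0.506 − 1.000| = 1 − 0.494 = 0.506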